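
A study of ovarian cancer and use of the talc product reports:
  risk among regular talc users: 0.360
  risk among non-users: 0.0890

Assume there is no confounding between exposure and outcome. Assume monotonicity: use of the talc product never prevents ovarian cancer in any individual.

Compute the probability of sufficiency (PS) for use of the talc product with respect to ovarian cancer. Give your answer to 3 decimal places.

Let p₁ = 0.36, p₀ = 0.089.
Under exogeneity and monotonicity, PS = (p₁ − p₀) / (1 − p₀).
PS = (0.36 − 0.089) / (1 − 0.089) = 0.271 / 0.911 ≈ 0.2975

PS ≈ 0.297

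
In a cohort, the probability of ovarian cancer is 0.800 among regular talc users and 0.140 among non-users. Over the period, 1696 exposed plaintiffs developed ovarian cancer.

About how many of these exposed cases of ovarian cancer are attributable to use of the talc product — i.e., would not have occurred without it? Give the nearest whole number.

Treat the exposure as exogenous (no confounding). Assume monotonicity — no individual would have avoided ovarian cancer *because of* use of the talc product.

Let p₁ = 0.8, p₀ = 0.14.
PN = (p₁ − p₀)/p₁ = (0.8 − 0.14) / 0.8 ≈ 0.82500.
Attributable cases ≈ PN × (exposed cases) = 0.82500 × 1696 ≈ 1399.20.

about 1399 cases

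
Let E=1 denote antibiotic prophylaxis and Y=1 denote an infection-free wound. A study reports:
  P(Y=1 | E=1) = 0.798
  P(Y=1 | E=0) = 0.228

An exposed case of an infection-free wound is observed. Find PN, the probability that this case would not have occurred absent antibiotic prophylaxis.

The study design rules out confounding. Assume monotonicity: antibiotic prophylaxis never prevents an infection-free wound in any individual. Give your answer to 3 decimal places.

PN ≈ 0.714

Let p₁ = 0.798, p₀ = 0.228.
Under exogeneity and monotonicity, PN = (p₁ − p₀) / p₁.
PN = (0.798 − 0.228) / 0.798 = 0.57 / 0.798 ≈ 0.7143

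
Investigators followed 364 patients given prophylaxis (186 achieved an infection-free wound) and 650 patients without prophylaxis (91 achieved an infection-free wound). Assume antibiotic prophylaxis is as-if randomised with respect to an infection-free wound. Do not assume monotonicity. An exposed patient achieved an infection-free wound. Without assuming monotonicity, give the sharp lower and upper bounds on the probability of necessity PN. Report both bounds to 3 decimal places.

0.726 ≤ PN ≤ 1.000

p₁ = P(outcome | exposed) = 186/364 = 0.51099
p₀ = P(outcome | unexposed) = 91/650 = 0.14
Under exogeneity alone the bounds on PN are max{0,(p₁−p₀)/p₁} ≤ PN ≤ min{1,(1−p₀)/p₁}.
  lower = (p₁ − p₀)/p₁ = 0.37099 / 0.51099 ≈ 0.7260
  upper = min{1, (1 − p₀)/p₁} = 0.86 / 0.51099 ≈ 1.6830 → capped at 1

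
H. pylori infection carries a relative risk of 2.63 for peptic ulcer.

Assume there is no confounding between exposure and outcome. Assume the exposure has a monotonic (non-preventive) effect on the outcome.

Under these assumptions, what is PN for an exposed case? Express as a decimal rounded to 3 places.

Under exogeneity and monotonicity, PN = (RR − 1) / RR = 1 − 1/RR.
PN = (2.63 − 1) / 2.63 = 1.63 / 2.63 ≈ 0.6198

PN ≈ 0.620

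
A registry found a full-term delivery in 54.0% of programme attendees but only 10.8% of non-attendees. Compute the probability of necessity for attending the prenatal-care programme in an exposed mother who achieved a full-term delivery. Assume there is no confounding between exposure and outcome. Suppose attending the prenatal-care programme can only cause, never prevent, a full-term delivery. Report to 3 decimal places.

p₁ = 0.54, p₀ = 0.108.
Under exogeneity and monotonicity, PN = (p₁ − p₀) / p₁.
PN = (0.54 − 0.108) / 0.54 = 0.432 / 0.54 ≈ 0.8000

PN ≈ 0.800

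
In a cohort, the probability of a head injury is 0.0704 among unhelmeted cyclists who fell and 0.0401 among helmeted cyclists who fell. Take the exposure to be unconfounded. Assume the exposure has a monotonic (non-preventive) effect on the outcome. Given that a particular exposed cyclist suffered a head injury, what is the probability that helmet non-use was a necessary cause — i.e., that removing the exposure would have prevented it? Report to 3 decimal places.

Let p₁ = 0.0704, p₀ = 0.0401.
Under exogeneity and monotonicity, PN = (p₁ − p₀) / p₁.
PN = (0.0704 − 0.0401) / 0.0704 = 0.0303 / 0.0704 ≈ 0.4304

PN ≈ 0.430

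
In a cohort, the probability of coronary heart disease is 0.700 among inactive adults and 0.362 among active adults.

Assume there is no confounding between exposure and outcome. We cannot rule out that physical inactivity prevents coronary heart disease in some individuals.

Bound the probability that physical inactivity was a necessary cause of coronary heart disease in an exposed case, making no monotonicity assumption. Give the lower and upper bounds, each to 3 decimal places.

Let p₁ = 0.7, p₀ = 0.362.
Under exogeneity alone the bounds on PN are max{0,(p₁−p₀)/p₁} ≤ PN ≤ min{1,(1−p₀)/p₁}.
  lower = (p₁ − p₀)/p₁ = 0.338 / 0.7 ≈ 0.4829
  upper = min{1, (1 − p₀)/p₁} = 0.638 / 0.7 ≈ 0.9114

0.483 ≤ PN ≤ 0.911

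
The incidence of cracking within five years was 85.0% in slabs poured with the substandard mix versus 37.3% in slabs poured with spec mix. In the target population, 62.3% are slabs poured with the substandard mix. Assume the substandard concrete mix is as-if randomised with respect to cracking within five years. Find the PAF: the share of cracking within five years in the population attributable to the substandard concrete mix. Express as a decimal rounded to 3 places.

p₁ = 0.85, p₀ = 0.373.
Overall risk P(Y=1) = π·p₁ + (1−π)·p₀ = 0.623×0.85 + 0.377×0.373 = 0.67017.
Under exogeneity, PAF = [P(Y=1) − p₀] / P(Y=1).
PAF = (0.67017 − 0.373) / 0.67017 ≈ 0.4434

PAF ≈ 0.443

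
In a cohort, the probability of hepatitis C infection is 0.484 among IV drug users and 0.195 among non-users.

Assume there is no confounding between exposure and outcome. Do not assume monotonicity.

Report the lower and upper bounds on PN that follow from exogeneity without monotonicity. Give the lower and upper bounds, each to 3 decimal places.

0.597 ≤ PN ≤ 1.000

Let p₁ = 0.484, p₀ = 0.195.
Under exogeneity alone the bounds on PN are max{0,(p₁−p₀)/p₁} ≤ PN ≤ min{1,(1−p₀)/p₁}.
  lower = (p₁ − p₀)/p₁ = 0.289 / 0.484 ≈ 0.5971
  upper = min{1, (1 − p₀)/p₁} = 0.805 / 0.484 ≈ 1.6632 → capped at 1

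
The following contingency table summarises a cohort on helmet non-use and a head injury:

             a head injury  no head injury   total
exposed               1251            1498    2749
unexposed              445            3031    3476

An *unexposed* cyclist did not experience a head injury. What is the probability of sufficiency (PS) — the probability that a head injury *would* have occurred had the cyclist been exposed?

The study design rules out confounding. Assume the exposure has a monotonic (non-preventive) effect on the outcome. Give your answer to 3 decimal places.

PS ≈ 0.375

p₁ = P(outcome | exposed) = 1251/2749 = 0.45507
p₀ = P(outcome | unexposed) = 445/3476 = 0.12802
Under exogeneity and monotonicity, PS = (p₁ − p₀)/(1 − p₀).
PS = (0.45507 − 0.12802) / 0.87198 ≈ 0.3751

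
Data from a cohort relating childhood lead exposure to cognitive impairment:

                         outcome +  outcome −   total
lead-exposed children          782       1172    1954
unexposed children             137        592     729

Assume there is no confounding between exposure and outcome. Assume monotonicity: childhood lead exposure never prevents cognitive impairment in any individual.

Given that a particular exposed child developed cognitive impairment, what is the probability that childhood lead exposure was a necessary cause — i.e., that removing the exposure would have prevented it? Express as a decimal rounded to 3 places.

PN ≈ 0.530

p₁ = P(outcome | exposed) = 782/1954 = 0.4002
p₀ = P(outcome | unexposed) = 137/729 = 0.18793
Under exogeneity and monotonicity, PN = (p₁ − p₀) / p₁.
PN = (0.4002 − 0.18793) / 0.4002 = 0.21228 / 0.4002 ≈ 0.5304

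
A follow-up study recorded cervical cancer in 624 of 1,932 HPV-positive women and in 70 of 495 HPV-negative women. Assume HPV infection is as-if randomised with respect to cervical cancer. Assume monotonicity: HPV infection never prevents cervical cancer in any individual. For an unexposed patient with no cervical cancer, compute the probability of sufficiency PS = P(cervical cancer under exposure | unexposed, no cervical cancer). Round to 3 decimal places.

PS ≈ 0.211

p₁ = P(outcome | exposed) = 624/1932 = 0.32298
p₀ = P(outcome | unexposed) = 70/495 = 0.14141
Under exogeneity and monotonicity, PS = (p₁ − p₀) / (1 − p₀).
PS = (0.32298 − 0.14141) / (1 − 0.14141) = 0.18157 / 0.85859 ≈ 0.2115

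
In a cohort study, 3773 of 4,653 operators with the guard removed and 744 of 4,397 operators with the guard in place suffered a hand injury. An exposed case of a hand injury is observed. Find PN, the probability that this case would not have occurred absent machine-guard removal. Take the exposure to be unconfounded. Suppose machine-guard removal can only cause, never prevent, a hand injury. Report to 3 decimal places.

PN ≈ 0.791

p₁ = P(outcome | exposed) = 3773/4653 = 0.81087
p₀ = P(outcome | unexposed) = 744/4397 = 0.16921
Under exogeneity and monotonicity, PN = (p₁ − p₀) / p₁.
PN = (0.81087 − 0.16921) / 0.81087 = 0.64167 / 0.81087 ≈ 0.7913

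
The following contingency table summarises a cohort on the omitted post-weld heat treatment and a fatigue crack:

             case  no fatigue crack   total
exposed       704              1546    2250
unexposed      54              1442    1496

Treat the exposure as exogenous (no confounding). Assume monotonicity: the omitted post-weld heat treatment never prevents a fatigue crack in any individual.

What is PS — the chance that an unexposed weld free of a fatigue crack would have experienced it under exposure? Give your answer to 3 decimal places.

p₁ = P(outcome | exposed) = 704/2250 = 0.31289
p₀ = P(outcome | unexposed) = 54/1496 = 0.036096
Under exogeneity and monotonicity, PS = (p₁ − p₀) / (1 − p₀).
PS = (0.31289 − 0.036096) / (1 − 0.036096) = 0.27679 / 0.9639 ≈ 0.2872

PS ≈ 0.287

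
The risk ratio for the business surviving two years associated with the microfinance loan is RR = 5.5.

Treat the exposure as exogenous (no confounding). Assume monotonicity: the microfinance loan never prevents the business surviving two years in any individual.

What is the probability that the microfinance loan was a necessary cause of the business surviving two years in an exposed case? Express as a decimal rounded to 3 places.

Under exogeneity and monotonicity, PN = (RR − 1) / RR = 1 − 1/RR.
PN = (5.5 − 1) / 5.5 = 4.5 / 5.5 ≈ 0.8182

PN ≈ 0.818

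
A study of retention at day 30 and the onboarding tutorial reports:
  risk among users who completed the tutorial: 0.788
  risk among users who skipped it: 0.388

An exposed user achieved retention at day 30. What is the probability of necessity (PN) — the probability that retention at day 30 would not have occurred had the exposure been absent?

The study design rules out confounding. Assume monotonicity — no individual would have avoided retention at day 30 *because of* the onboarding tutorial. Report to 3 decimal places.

PN ≈ 0.508

Let p₁ = 0.788, p₀ = 0.388.
Under exogeneity and monotonicity, PN = (p₁ − p₀) / p₁.
PN = (0.788 − 0.388) / 0.788 = 0.4 / 0.788 ≈ 0.5076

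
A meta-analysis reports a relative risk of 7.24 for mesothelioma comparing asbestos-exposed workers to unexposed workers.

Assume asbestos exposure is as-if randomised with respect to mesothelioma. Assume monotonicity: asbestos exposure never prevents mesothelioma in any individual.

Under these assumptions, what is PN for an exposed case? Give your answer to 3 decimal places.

PN ≈ 0.862

Under exogeneity and monotonicity, PN = (RR − 1) / RR = 1 − 1/RR.
PN = (7.24 − 1) / 7.24 = 6.24 / 7.24 ≈ 0.8619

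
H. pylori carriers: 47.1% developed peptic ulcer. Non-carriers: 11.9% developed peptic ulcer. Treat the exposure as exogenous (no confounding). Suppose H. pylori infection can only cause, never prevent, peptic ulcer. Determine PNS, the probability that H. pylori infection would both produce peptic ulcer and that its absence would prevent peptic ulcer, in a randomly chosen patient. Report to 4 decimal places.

PNS ≈ 0.3520

p₁ = 0.471, p₀ = 0.119.
Under exogeneity and monotonicity, PNS = p₁ − p₀.
PNS = 0.471 − 0.119 = 0.352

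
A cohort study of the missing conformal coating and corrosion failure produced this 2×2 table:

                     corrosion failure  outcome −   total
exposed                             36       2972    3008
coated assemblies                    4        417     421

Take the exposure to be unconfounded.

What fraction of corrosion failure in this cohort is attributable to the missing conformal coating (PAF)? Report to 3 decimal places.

PAF ≈ 0.186

p₁ = P(outcome | exposed) = 36/3008 = 0.011968
p₀ = P(outcome | unexposed) = 4/421 = 0.0095012
Exposure prevalence π = 3008/3429 = 0.87722; overall risk P(Y=1) = 0.011665.
Under exogeneity, PAF = [P(Y=1) − p₀]/P(Y=1).
PAF = (0.011665 − 0.0095012) / 0.011665 ≈ 0.1855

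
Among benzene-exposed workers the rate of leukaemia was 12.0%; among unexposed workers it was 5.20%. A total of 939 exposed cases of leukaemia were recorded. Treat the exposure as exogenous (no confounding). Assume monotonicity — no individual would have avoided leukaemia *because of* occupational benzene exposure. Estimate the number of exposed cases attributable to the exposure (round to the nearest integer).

about 532 cases

p₁ = 0.12, p₀ = 0.052.
PN = (p₁ − p₀)/p₁ = (0.12 − 0.052) / 0.12 ≈ 0.56667.
Attributable cases ≈ PN × (exposed cases) = 0.56667 × 939 ≈ 532.10.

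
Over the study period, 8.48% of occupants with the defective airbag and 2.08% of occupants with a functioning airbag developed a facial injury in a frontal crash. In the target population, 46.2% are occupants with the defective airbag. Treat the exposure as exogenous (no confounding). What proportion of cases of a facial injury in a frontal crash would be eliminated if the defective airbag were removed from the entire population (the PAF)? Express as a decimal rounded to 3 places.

PAF ≈ 0.587

p₁ = 0.0848, p₀ = 0.0208.
Overall risk P(Y=1) = π·p₁ + (1−π)·p₀ = 0.462×0.0848 + 0.538×0.0208 = 0.050368.
Under exogeneity, PAF = [P(Y=1) − p₀] / P(Y=1).
PAF = (0.050368 − 0.0208) / 0.050368 ≈ 0.5870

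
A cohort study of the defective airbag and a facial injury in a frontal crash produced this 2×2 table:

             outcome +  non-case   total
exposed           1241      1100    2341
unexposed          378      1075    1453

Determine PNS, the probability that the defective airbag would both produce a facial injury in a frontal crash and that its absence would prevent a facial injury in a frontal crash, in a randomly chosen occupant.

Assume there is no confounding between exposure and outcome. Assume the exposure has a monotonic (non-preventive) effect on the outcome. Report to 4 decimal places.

p₁ = P(outcome | exposed) = 1241/2341 = 0.53012
p₀ = P(outcome | unexposed) = 378/1453 = 0.26015
Under exogeneity and monotonicity, PNS = p₁ − p₀.
PNS = 0.53012 − 0.26015 = 0.26996

PNS ≈ 0.2700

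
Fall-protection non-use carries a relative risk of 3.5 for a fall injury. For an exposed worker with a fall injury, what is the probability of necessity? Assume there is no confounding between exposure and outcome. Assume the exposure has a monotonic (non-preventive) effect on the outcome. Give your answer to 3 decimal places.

PN ≈ 0.714

Under exogeneity and monotonicity, PN = (RR − 1) / RR = 1 − 1/RR.
PN = (3.5 − 1) / 3.5 = 2.5 / 3.5 ≈ 0.7143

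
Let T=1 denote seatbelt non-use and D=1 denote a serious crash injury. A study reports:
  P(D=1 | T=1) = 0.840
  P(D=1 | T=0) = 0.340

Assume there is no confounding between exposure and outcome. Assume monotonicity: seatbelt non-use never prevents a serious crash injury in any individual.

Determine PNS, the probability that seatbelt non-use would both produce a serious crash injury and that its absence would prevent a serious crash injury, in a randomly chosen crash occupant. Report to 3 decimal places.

Let p₁ = 0.84, p₀ = 0.34.
Under exogeneity and monotonicity, PNS = p₁ − p₀.
PNS = 0.84 − 0.34 = 0.5

PNS ≈ 0.500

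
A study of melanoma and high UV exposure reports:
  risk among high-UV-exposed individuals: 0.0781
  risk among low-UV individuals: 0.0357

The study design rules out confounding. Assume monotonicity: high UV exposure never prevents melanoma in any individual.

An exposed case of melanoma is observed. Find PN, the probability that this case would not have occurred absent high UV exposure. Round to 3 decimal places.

Let p₁ = 0.0781, p₀ = 0.0357.
Under exogeneity and monotonicity, PN = (p₁ − p₀) / p₁.
PN = (0.0781 − 0.0357) / 0.0781 = 0.0424 / 0.0781 ≈ 0.5429

PN ≈ 0.543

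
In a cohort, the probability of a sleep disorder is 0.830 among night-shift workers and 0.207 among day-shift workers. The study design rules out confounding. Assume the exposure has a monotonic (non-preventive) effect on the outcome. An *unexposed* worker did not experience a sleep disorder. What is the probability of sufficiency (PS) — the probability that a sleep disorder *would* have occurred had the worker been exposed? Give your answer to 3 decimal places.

PS ≈ 0.786

Let p₁ = 0.83, p₀ = 0.207.
Under exogeneity and monotonicity, PS = (p₁ − p₀) / (1 − p₀).
PS = (0.83 − 0.207) / (1 − 0.207) = 0.623 / 0.793 ≈ 0.7856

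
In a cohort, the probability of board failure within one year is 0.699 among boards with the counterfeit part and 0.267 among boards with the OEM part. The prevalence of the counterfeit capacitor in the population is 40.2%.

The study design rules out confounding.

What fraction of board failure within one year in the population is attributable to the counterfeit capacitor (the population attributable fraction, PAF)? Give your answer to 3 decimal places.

Let p₁ = 0.699, p₀ = 0.267.
Overall risk P(Y=1) = π·p₁ + (1−π)·p₀ = 0.402×0.699 + 0.598×0.267 = 0.44066.
Under exogeneity, PAF = [P(Y=1) − p₀] / P(Y=1).
PAF = (0.44066 − 0.267) / 0.44066 ≈ 0.3941

PAF ≈ 0.394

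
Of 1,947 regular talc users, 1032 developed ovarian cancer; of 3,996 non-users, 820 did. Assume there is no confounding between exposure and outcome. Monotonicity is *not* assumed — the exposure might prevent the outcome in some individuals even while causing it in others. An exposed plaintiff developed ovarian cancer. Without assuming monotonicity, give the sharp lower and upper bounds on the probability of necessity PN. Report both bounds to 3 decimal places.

0.613 ≤ PN ≤ 1.000

p₁ = P(outcome | exposed) = 1032/1947 = 0.53005
p₀ = P(outcome | unexposed) = 820/3996 = 0.20521
Under exogeneity alone the bounds on PN are max{0,(p₁−p₀)/p₁} ≤ PN ≤ min{1,(1−p₀)/p₁}.
  lower = (p₁ − p₀)/p₁ = 0.32484 / 0.53005 ≈ 0.6129
  upper = min{1, (1 − p₀)/p₁} = 0.79479 / 0.53005 ≈ 1.4995 → capped at 1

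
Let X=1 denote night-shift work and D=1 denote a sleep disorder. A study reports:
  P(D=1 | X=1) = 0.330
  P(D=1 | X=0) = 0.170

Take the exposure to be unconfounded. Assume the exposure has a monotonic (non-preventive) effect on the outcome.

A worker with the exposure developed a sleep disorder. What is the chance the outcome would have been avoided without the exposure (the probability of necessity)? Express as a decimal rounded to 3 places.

PN ≈ 0.485

Let p₁ = 0.33, p₀ = 0.17.
Under exogeneity and monotonicity, PN = (p₁ − p₀) / p₁.
PN = (0.33 − 0.17) / 0.33 = 0.16 / 0.33 ≈ 0.4848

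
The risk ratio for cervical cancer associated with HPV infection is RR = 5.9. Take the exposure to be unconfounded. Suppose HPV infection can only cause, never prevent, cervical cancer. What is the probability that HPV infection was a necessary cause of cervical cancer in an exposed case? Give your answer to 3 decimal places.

Under exogeneity and monotonicity, PN = (RR − 1) / RR = 1 − 1/RR.
PN = (5.9 − 1) / 5.9 = 4.9 / 5.9 ≈ 0.8305

PN ≈ 0.831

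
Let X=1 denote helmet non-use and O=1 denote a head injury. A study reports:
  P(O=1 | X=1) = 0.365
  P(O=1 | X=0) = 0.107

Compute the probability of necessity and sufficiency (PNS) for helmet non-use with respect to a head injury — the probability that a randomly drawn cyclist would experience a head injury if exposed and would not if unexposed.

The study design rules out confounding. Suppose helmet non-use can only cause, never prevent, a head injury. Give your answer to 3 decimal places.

Let p₁ = 0.365, p₀ = 0.107.
Under exogeneity and monotonicity, PNS = p₁ − p₀.
PNS = 0.365 − 0.107 = 0.258

PNS ≈ 0.258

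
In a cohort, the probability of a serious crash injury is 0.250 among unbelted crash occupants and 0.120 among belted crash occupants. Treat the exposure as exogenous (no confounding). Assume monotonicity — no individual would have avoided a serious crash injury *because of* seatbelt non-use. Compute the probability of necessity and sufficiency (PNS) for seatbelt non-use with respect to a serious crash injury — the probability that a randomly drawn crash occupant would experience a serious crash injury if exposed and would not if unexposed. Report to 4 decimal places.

Let p₁ = 0.25, p₀ = 0.12.
Under exogeneity and monotonicity, PNS = p₁ − p₀.
PNS = 0.25 − 0.12 = 0.13

PNS ≈ 0.1300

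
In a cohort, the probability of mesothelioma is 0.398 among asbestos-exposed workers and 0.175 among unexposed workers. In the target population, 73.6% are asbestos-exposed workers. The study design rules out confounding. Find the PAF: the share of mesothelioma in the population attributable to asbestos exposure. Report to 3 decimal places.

PAF ≈ 0.484

Let p₁ = 0.398, p₀ = 0.175.
Overall risk P(Y=1) = π·p₁ + (1−π)·p₀ = 0.736×0.398 + 0.264×0.175 = 0.33913.
Under exogeneity, PAF = [P(Y=1) − p₀] / P(Y=1).
PAF = (0.33913 − 0.175) / 0.33913 ≈ 0.4840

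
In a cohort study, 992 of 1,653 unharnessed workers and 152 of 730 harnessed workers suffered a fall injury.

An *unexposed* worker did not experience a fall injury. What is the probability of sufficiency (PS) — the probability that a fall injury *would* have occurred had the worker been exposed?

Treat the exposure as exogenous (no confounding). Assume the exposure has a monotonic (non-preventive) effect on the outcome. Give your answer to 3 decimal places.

p₁ = P(outcome | exposed) = 992/1653 = 0.60012
p₀ = P(outcome | unexposed) = 152/730 = 0.20822
Under exogeneity and monotonicity, PS = (p₁ − p₀) / (1 − p₀).
PS = (0.60012 − 0.20822) / (1 − 0.20822) = 0.3919 / 0.79178 ≈ 0.4950

PS ≈ 0.495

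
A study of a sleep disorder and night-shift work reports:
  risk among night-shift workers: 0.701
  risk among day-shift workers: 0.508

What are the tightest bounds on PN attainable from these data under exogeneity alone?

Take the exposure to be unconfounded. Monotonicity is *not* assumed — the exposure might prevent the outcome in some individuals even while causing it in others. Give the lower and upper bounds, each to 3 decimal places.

0.275 ≤ PN ≤ 0.702

Let p₁ = 0.701, p₀ = 0.508.
Under exogeneity alone the bounds on PN are max{0,(p₁−p₀)/p₁} ≤ PN ≤ min{1,(1−p₀)/p₁}.
  lower = (p₁ − p₀)/p₁ = 0.193 / 0.701 ≈ 0.2753
  upper = min{1, (1 − p₀)/p₁} = 0.492 / 0.701 ≈ 0.7019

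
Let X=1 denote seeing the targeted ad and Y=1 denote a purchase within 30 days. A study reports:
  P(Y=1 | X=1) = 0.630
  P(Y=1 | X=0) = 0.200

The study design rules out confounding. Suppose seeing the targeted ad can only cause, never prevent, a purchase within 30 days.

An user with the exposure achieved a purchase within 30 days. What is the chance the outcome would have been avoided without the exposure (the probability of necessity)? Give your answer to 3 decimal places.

PN ≈ 0.683

Let p₁ = 0.63, p₀ = 0.2.
Under exogeneity and monotonicity, PN = (p₁ − p₀) / p₁.
PN = (0.63 − 0.2) / 0.63 = 0.43 / 0.63 ≈ 0.6825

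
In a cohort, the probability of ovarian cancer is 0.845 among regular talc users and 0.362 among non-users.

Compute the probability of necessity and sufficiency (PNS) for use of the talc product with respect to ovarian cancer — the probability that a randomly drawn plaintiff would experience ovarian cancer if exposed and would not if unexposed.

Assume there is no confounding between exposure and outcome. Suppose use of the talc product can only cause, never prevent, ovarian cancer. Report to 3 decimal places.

PNS ≈ 0.483

Let p₁ = 0.845, p₀ = 0.362.
Under exogeneity and monotonicity, PNS = p₁ − p₀.
PNS = 0.845 − 0.362 = 0.483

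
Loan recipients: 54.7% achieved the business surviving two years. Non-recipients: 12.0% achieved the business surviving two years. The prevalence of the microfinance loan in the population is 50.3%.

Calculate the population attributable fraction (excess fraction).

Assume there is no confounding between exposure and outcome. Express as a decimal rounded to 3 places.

PAF ≈ 0.642

p₁ = 0.547, p₀ = 0.12.
Overall risk P(Y=1) = π·p₁ + (1−π)·p₀ = 0.503×0.547 + 0.497×0.12 = 0.33478.
Under exogeneity, PAF = [P(Y=1) − p₀] / P(Y=1).
PAF = (0.33478 − 0.12) / 0.33478 ≈ 0.6416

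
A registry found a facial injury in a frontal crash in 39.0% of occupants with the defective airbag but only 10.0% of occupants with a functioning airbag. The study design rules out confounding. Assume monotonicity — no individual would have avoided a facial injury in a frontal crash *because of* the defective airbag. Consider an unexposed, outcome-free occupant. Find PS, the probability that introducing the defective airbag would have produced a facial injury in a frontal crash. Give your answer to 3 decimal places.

p₁ = 0.39, p₀ = 0.1.
Under exogeneity and monotonicity, PS = (p₁ − p₀) / (1 − p₀).
PS = (0.39 − 0.1) / (1 − 0.1) = 0.29 / 0.9 ≈ 0.3222

PS ≈ 0.322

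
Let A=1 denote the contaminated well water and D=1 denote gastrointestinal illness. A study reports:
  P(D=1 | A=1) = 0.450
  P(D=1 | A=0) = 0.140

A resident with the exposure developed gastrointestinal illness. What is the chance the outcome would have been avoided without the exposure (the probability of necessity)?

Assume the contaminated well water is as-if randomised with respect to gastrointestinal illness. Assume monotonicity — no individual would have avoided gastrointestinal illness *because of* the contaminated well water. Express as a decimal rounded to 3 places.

PN ≈ 0.689

Let p₁ = 0.45, p₀ = 0.14.
Under exogeneity and monotonicity, PN = (p₁ − p₀) / p₁.
PN = (0.45 − 0.14) / 0.45 = 0.31 / 0.45 ≈ 0.6889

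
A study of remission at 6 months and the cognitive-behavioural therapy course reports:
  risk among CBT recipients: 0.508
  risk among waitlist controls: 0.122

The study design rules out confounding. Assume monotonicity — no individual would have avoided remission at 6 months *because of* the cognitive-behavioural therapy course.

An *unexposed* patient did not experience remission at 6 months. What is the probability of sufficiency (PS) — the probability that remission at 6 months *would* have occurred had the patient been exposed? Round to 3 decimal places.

PS ≈ 0.440

Let p₁ = 0.508, p₀ = 0.122.
Under exogeneity and monotonicity, PS = (p₁ − p₀) / (1 − p₀).
PS = (0.508 − 0.122) / (1 − 0.122) = 0.386 / 0.878 ≈ 0.4396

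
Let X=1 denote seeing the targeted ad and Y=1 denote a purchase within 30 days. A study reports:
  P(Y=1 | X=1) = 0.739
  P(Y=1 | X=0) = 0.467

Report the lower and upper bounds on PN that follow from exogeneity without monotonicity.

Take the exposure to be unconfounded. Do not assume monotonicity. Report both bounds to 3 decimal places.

0.368 ≤ PN ≤ 0.721

Let p₁ = 0.739, p₀ = 0.467.
Under exogeneity alone the bounds on PN are max{0,(p₁−p₀)/p₁} ≤ PN ≤ min{1,(1−p₀)/p₁}.
  lower = (p₁ − p₀)/p₁ = 0.272 / 0.739 ≈ 0.3681
  upper = min{1, (1 − p₀)/p₁} = 0.533 / 0.739 ≈ 0.7212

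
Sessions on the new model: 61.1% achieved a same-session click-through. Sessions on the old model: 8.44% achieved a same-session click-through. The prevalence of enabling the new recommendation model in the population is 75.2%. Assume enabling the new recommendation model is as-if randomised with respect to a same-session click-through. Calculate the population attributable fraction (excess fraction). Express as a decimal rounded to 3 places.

p₁ = 0.611, p₀ = 0.0844.
Overall risk P(Y=1) = π·p₁ + (1−π)·p₀ = 0.752×0.611 + 0.248×0.0844 = 0.4804.
Under exogeneity, PAF = [P(Y=1) − p₀] / P(Y=1).
PAF = (0.4804 − 0.0844) / 0.4804 ≈ 0.8243

PAF ≈ 0.824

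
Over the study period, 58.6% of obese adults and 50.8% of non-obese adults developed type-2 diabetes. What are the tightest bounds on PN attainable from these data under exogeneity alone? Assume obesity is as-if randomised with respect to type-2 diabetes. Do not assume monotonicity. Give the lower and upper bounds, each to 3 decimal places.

0.133 ≤ PN ≤ 0.840

p₁ = 0.586, p₀ = 0.508.
Under exogeneity alone the bounds on PN are max{0,(p₁−p₀)/p₁} ≤ PN ≤ min{1,(1−p₀)/p₁}.
  lower = (p₁ − p₀)/p₁ = 0.078 / 0.586 ≈ 0.1331
  upper = min{1, (1 − p₀)/p₁} = 0.492 / 0.586 ≈ 0.8396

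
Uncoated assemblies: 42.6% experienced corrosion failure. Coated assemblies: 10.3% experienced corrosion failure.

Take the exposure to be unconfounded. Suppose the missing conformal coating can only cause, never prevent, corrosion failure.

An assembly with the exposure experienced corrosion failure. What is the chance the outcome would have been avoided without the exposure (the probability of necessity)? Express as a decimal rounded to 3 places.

PN ≈ 0.758

p₁ = 0.426, p₀ = 0.103.
Under exogeneity and monotonicity, PN = (p₁ − p₀) / p₁.
PN = (0.426 − 0.103) / 0.426 = 0.323 / 0.426 ≈ 0.7582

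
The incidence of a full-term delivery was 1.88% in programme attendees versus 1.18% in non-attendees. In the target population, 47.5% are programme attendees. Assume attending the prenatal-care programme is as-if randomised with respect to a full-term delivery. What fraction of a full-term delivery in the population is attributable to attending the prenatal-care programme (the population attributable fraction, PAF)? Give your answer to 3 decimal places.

PAF ≈ 0.220

p₁ = 0.0188, p₀ = 0.0118.
Overall risk P(Y=1) = π·p₁ + (1−π)·p₀ = 0.475×0.0188 + 0.525×0.0118 = 0.015125.
Under exogeneity, PAF = [P(Y=1) − p₀] / P(Y=1).
PAF = (0.015125 − 0.0118) / 0.015125 ≈ 0.2198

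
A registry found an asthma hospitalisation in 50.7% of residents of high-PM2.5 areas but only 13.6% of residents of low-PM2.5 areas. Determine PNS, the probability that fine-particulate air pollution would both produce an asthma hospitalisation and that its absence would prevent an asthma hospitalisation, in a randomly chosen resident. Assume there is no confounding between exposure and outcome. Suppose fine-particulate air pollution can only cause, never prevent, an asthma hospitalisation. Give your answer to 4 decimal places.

p₁ = 0.507, p₀ = 0.136.
Under exogeneity and monotonicity, PNS = p₁ − p₀.
PNS = 0.507 − 0.136 = 0.371

PNS ≈ 0.3710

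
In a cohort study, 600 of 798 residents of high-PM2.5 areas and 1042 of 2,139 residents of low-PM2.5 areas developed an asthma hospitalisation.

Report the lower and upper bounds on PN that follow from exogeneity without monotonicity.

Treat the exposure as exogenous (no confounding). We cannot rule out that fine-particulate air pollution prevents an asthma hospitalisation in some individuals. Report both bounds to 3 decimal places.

0.352 ≤ PN ≤ 0.682

p₁ = P(outcome | exposed) = 600/798 = 0.75188
p₀ = P(outcome | unexposed) = 1042/2139 = 0.48714
Under exogeneity alone the bounds on PN are max{0,(p₁−p₀)/p₁} ≤ PN ≤ min{1,(1−p₀)/p₁}.
  lower = (p₁ − p₀)/p₁ = 0.26474 / 0.75188 ≈ 0.3521
  upper = min{1, (1 − p₀)/p₁} = 0.51286 / 0.75188 ≈ 0.6821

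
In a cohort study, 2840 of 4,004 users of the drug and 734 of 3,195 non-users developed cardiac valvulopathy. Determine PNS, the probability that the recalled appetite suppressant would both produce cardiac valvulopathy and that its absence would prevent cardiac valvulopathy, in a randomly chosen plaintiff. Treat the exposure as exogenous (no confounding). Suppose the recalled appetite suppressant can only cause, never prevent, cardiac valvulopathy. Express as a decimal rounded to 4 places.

PNS ≈ 0.4796

p₁ = P(outcome | exposed) = 2840/4004 = 0.70929
p₀ = P(outcome | unexposed) = 734/3195 = 0.22973
Under exogeneity and monotonicity, PNS = p₁ − p₀.
PNS = 0.70929 − 0.22973 = 0.47956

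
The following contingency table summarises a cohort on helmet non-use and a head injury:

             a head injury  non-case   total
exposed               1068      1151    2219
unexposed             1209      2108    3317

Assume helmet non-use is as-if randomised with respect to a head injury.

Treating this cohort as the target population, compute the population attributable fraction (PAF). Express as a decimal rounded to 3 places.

PAF ≈ 0.114

p₁ = P(outcome | exposed) = 1068/2219 = 0.4813
p₀ = P(outcome | unexposed) = 1209/3317 = 0.36449
Exposure prevalence π = 2219/5536 = 0.40083; overall risk P(Y=1) = 0.41131.
Under exogeneity, PAF = [P(Y=1) − p₀]/P(Y=1).
PAF = (0.41131 − 0.36449) / 0.41131 ≈ 0.1138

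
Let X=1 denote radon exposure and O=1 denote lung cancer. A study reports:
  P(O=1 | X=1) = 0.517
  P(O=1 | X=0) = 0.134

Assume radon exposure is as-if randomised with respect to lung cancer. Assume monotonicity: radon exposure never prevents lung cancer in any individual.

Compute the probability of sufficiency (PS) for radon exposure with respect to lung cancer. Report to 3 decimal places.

Let p₁ = 0.517, p₀ = 0.134.
Under exogeneity and monotonicity, PS = (p₁ − p₀) / (1 − p₀).
PS = (0.517 − 0.134) / (1 − 0.134) = 0.383 / 0.866 ≈ 0.4423

PS ≈ 0.442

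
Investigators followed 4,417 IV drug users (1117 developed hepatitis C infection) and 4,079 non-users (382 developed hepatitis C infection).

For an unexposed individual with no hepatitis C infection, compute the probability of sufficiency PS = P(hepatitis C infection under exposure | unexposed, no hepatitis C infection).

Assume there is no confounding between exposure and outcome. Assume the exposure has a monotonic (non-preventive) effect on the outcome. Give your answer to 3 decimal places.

p₁ = P(outcome | exposed) = 1117/4417 = 0.25289
p₀ = P(outcome | unexposed) = 382/4079 = 0.09365
Under exogeneity and monotonicity, PS = (p₁ − p₀) / (1 − p₀).
PS = (0.25289 − 0.09365) / (1 − 0.09365) = 0.15924 / 0.90635 ≈ 0.1757

PS ≈ 0.176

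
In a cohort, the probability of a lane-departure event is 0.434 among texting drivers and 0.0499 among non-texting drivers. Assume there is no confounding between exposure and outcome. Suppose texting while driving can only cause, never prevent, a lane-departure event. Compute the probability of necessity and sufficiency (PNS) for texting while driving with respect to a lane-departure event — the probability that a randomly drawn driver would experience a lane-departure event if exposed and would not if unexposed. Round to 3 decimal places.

Let p₁ = 0.434, p₀ = 0.0499.
Under exogeneity and monotonicity, PNS = p₁ − p₀.
PNS = 0.434 − 0.0499 = 0.3841

PNS ≈ 0.384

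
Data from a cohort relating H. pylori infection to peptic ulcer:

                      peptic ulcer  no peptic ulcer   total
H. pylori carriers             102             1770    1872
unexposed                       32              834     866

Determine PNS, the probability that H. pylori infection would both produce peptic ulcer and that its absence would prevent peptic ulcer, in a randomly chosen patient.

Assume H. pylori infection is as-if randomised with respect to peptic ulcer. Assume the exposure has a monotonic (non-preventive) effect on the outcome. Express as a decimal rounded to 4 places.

PNS ≈ 0.0175

p₁ = P(outcome | exposed) = 102/1872 = 0.054487
p₀ = P(outcome | unexposed) = 32/866 = 0.036952
Under exogeneity and monotonicity, PNS = p₁ − p₀.
PNS = 0.054487 − 0.036952 = 0.017536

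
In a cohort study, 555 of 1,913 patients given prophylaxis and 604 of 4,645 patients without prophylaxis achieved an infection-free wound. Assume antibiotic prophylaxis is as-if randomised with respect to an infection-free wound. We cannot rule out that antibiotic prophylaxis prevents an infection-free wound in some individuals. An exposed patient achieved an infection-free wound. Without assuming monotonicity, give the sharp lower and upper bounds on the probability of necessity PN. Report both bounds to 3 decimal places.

0.552 ≤ PN ≤ 1.000

p₁ = P(outcome | exposed) = 555/1913 = 0.29012
p₀ = P(outcome | unexposed) = 604/4645 = 0.13003
Under exogeneity alone the bounds on PN are max{0,(p₁−p₀)/p₁} ≤ PN ≤ min{1,(1−p₀)/p₁}.
  lower = (p₁ − p₀)/p₁ = 0.16009 / 0.29012 ≈ 0.5518
  upper = min{1, (1 − p₀)/p₁} = 0.86997 / 0.29012 ≈ 2.9986 → capped at 1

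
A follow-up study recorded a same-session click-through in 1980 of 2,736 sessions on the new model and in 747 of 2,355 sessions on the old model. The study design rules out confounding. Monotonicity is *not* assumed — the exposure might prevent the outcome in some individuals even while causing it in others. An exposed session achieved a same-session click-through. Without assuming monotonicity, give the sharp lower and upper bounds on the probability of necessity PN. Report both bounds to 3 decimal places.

0.562 ≤ PN ≤ 0.944

p₁ = P(outcome | exposed) = 1980/2736 = 0.72368
p₀ = P(outcome | unexposed) = 747/2355 = 0.3172
Under exogeneity alone the bounds on PN are max{0,(p₁−p₀)/p₁} ≤ PN ≤ min{1,(1−p₀)/p₁}.
  lower = (p₁ − p₀)/p₁ = 0.40649 / 0.72368 ≈ 0.5617
  upper = min{1, (1 − p₀)/p₁} = 0.6828 / 0.72368 ≈ 0.9435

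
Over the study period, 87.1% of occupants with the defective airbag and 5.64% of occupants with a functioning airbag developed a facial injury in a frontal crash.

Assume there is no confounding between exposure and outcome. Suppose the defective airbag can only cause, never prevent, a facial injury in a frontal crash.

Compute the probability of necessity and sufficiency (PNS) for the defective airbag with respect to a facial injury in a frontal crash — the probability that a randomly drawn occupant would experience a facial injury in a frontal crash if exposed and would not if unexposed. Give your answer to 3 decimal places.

PNS ≈ 0.815

p₁ = 0.871, p₀ = 0.0564.
Under exogeneity and monotonicity, PNS = p₁ − p₀.
PNS = 0.871 − 0.0564 = 0.8146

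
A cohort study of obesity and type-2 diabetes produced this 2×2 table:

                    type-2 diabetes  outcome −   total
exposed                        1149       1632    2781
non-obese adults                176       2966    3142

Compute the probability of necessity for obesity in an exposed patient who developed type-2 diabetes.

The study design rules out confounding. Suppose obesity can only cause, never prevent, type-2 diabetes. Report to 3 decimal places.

PN ≈ 0.864

p₁ = P(outcome | exposed) = 1149/2781 = 0.41316
p₀ = P(outcome | unexposed) = 176/3142 = 0.056015
Under exogeneity and monotonicity, PN = (p₁ − p₀) / p₁.
PN = (0.41316 − 0.056015) / 0.41316 = 0.35715 / 0.41316 ≈ 0.8644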